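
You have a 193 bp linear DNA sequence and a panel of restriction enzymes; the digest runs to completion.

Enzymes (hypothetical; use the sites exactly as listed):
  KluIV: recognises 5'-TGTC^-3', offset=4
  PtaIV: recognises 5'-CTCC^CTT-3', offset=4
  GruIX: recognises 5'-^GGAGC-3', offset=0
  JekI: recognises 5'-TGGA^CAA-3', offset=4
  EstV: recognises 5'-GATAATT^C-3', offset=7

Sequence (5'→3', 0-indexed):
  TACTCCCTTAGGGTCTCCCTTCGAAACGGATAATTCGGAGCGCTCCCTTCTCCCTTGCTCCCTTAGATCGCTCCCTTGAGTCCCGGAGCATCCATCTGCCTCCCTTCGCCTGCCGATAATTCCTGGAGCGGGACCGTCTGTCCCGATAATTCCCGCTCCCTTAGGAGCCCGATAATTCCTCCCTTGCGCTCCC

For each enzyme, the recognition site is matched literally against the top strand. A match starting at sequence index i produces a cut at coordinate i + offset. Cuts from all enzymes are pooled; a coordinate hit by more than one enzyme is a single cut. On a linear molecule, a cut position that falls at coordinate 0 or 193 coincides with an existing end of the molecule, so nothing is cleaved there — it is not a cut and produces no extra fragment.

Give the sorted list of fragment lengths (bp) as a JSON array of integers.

[1,3,4,5,6,7,8,8,9,10,10,11,12,13,14,17,18,18,19]

Scan for sites:
  KluIV (TGTC, off=4): starts [138] → cuts [142]
  PtaIV (CTCCCTT, off=4): starts [2, 14, 42, 49, 57, 70, 99, 155, 178] → cuts [6, 18, 46, 53, 61, 74, 103, 159, 182]
  GruIX (GGAGC, off=0): starts [36, 84, 124, 163] → cuts [36, 84, 124, 163]
  JekI (TGGACAA, off=4): no sites
  EstV (GATAATTC, off=7): starts [28, 114, 144, 170] → cuts [35, 121, 151, 177]

All cut coordinates (distinct, sorted): [6, 18, 35, 36, 46, 53, 61, 74, 84, 103, 121, 124, 142, 151, 159, 163, 177, 182]

Fragments:
  [0,6): 6 bp
  [6,18): 12 bp
  [18,35): 17 bp
  [35,36): 1 bp
  [36,46): 10 bp
  [46,53): 7 bp
  [53,61): 8 bp
  [61,74): 13 bp
  [74,84): 10 bp
  [84,103): 19 bp
  [103,121): 18 bp
  [121,124): 3 bp
  [124,142): 18 bp
  [142,151): 9 bp
  [151,159): 8 bp
  [159,163): 4 bp
  [163,177): 14 bp
  [177,182): 5 bp
  [182,193): 11 bp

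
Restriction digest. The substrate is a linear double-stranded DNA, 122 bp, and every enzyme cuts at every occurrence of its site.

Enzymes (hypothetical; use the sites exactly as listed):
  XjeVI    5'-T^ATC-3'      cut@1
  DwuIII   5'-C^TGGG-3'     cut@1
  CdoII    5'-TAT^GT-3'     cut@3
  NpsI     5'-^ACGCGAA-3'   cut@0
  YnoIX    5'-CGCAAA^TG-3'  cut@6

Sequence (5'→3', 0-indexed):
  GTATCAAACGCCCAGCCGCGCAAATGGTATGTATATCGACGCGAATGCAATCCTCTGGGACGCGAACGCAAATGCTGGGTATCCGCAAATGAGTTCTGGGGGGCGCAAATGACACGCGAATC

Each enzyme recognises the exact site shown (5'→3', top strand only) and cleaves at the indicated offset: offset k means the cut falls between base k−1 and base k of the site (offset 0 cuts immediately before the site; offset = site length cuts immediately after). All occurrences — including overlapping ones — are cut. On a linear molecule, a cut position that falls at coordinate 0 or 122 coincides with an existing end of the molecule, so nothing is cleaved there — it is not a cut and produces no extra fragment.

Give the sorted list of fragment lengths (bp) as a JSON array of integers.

Site scan:
  XjeVI (TATC, off=1): starts [1, 33, 79] → cuts [2, 34, 80]
  DwuIII (CTGGG, off=1): starts [54, 74, 95] → cuts [55, 75, 96]
  CdoII (TATGT, off=3): starts [27] → cuts [30]
  NpsI (ACGCGAA, off=0): starts [38, 59, 113] → cuts [38, 59, 113]
  YnoIX (CGCAAATG, off=6): starts [18, 66, 83, 103] → cuts [24, 72, 89, 109]

All cut coordinates (distinct, sorted): [2, 24, 30, 34, 38, 55, 59, 72, 75, 80, 89, 96, 109, 113]

Fragments:
  [0,2): 2 bp
  [2,24): 22 bp
  [24,30): 6 bp
  [30,34): 4 bp
  [34,38): 4 bp
  [38,55): 17 bp
  [55,59): 4 bp
  [59,72): 13 bp
  [72,75): 3 bp
  [75,80): 5 bp
  [80,89): 9 bp
  [89,96): 7 bp
  [96,109): 13 bp
  [109,113): 4 bp
  [113,122): 9 bp

[2,3,4,4,4,4,5,6,7,9,9,13,13,17,22]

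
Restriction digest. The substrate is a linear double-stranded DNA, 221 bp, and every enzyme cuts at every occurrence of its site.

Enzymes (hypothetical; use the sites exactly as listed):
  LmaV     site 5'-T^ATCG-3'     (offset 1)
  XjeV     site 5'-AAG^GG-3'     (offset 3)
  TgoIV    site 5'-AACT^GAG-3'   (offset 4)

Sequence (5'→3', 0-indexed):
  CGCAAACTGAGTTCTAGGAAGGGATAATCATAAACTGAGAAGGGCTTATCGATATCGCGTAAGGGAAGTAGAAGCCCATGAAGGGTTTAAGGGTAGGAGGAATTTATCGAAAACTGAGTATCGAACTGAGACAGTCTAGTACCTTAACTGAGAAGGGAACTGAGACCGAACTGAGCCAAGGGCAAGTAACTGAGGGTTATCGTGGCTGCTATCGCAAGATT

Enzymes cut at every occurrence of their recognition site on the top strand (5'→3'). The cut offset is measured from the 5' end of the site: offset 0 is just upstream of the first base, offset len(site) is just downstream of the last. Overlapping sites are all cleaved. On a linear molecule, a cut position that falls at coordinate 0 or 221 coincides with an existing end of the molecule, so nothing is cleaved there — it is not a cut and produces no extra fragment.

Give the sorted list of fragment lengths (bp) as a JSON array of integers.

Scan for sites:
  LmaV TATCG/1: at [46, 52, 104, 118, 197, 209] ⇒ [47, 53, 105, 119, 198, 210]
  XjeV AAGGG/3: at [18, 39, 60, 80, 88, 152, 177] ⇒ [21, 42, 63, 83, 91, 155, 180]
  TgoIV AACTGAG/4: at [4, 32, 111, 123, 145, 157, 168, 187] ⇒ [8, 36, 115, 127, 149, 161, 172, 191]

Pooled cuts: [8, 21, 36, 42, 47, 53, 63, 83, 91, 105, 115, 119, 127, 149, 155, 161, 172, 180, 191, 198, 210]

Fragments:
  [0,8): 8 bp
  [8,21): 13 bp
  [21,36): 15 bp
  [36,42): 6 bp
  [42,47): 5 bp
  [47,53): 6 bp
  [53,63): 10 bp
  [63,83): 20 bp
  [83,91): 8 bp
  [91,105): 14 bp
  [105,115): 10 bp
  [115,119): 4 bp
  [119,127): 8 bp
  [127,149): 22 bp
  [149,155): 6 bp
  [155,161): 6 bp
  [161,172): 11 bp
  [172,180): 8 bp
  [180,191): 11 bp
  [191,198): 7 bp
  [198,210): 12 bp
  [210,221): 11 bp

[4,5,6,6,6,6,7,8,8,8,8,10,10,11,11,11,12,13,14,15,20,22]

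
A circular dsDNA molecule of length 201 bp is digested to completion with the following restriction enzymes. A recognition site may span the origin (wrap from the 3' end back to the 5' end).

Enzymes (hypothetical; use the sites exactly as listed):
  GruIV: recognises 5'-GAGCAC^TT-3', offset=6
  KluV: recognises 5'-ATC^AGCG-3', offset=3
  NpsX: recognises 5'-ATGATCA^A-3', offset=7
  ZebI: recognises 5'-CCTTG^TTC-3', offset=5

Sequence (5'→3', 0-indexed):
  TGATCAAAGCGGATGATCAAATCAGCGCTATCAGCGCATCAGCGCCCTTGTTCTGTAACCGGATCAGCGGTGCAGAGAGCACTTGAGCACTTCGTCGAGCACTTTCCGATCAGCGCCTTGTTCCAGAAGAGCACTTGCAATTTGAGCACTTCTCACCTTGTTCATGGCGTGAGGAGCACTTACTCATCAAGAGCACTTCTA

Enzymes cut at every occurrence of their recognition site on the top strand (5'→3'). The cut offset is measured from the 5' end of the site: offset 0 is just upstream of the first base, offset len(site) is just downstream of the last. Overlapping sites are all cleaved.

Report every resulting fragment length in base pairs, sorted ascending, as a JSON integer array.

[4,8,8,9,9,9,10,11,11,12,13,14,15,15,17,17,19]

Per-enzyme occurrences:
  GruIV (GAGCACTT, off=6): starts [76, 84, 96, 128, 143, 173, 190] → cuts [82, 90, 102, 134, 149, 179, 196]
  KluV (ATCAGCG, off=3): starts [20, 29, 37, 62, 108] → cuts [23, 32, 40, 65, 111]
  NpsX (ATGATCAA, off=7): starts [12, 200] → cuts [6, 19]
  ZebI (CCTTGTTC, off=5): starts [45, 115, 155] → cuts [50, 120, 160]

All cut coordinates (distinct, sorted): [6, 19, 23, 32, 40, 50, 65, 82, 90, 102, 111, 120, 134, 149, 160, 179, 196]

Fragments:
  6→19: 13 bp
  19→23: 4 bp
  23→32: 9 bp
  32→40: 8 bp
  40→50: 10 bp
  50→65: 15 bp
  65→82: 17 bp
  82→90: 8 bp
  90→102: 12 bp
  102→111: 9 bp
  111→120: 9 bp
  120→134: 14 bp
  134→149: 15 bp
  149→160: 11 bp
  160→179: 19 bp
  179→196: 17 bp
  196→6 (wrap): 201-196+6 = 11 bp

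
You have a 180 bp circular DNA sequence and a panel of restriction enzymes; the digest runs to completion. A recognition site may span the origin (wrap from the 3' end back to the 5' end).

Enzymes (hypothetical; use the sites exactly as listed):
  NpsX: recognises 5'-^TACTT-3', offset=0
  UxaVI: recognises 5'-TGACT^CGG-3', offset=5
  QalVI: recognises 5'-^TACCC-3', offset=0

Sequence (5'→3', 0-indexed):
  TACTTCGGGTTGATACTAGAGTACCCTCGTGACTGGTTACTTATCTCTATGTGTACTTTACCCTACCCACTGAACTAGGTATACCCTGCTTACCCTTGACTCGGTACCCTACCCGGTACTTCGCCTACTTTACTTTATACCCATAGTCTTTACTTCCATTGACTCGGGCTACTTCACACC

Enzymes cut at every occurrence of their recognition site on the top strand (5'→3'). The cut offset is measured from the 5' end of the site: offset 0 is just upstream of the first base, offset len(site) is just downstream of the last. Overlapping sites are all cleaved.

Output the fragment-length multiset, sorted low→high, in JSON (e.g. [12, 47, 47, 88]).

Site scan:
  NpsX TACTT/0: at [0, 37, 53, 116, 125, 130, 150, 169] ⇒ [0, 37, 53, 116, 125, 130, 150, 169]
  UxaVI TGACTCGG/5: at [96, 159] ⇒ [101, 164]
  QalVI TACCC/0: at [21, 58, 63, 81, 90, 104, 109, 137] ⇒ [21, 58, 63, 81, 90, 104, 109, 137]

All cut coordinates (distinct, sorted): [0, 21, 37, 53, 58, 63, 81, 90, 101, 104, 109, 116, 125, 130, 137, 150, 164, 169]

Fragment lengths:
  0→21: 21 bp
  21→37: 16 bp
  37→53: 16 bp
  53→58: 5 bp
  58→63: 5 bp
  63→81: 18 bp
  81→90: 9 bp
  90→101: 11 bp
  101→104: 3 bp
  104→109: 5 bp
  109→116: 7 bp
  116→125: 9 bp
  125→130: 5 bp
  130→137: 7 bp
  137→150: 13 bp
  150→164: 14 bp
  164→169: 5 bp
  169→0 (wrap): 180-169+0 = 11 bp

[3,5,5,5,5,5,7,7,9,9,11,11,13,14,16,16,18,21]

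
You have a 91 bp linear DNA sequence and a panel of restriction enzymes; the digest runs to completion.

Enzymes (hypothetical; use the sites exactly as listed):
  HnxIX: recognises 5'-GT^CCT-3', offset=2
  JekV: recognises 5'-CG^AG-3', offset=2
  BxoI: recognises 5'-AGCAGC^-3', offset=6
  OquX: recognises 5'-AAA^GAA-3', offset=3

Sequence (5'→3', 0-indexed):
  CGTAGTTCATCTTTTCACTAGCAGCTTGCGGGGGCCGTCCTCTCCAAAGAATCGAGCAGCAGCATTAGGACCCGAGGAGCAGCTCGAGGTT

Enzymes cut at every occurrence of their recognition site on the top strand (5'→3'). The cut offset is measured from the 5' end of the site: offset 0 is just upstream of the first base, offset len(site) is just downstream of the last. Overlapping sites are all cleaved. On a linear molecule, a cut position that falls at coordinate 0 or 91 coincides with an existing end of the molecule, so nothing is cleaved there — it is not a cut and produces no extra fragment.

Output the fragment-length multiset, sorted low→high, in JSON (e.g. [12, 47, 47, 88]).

Scan for sites:
  HnxIX GTCCT/2: at [36] ⇒ [38]
  JekV CGAG/2: at [52, 72, 84] ⇒ [54, 74, 86]
  BxoI AGCAGC/6: at [19, 54, 57, 77] ⇒ [25, 60, 63, 83]
  OquX AAAGAA/3: at [45] ⇒ [48]

Pooled cuts: [25, 38, 48, 54, 60, 63, 74, 83, 86]

Fragment lengths:
  [0,25): 25 bp
  [25,38): 13 bp
  [38,48): 10 bp
  [48,54): 6 bp
  [54,60): 6 bp
  [60,63): 3 bp
  [63,74): 11 bp
  [74,83): 9 bp
  [83,86): 3 bp
  [86,91): 5 bp

[3,3,5,6,6,9,10,11,13,25]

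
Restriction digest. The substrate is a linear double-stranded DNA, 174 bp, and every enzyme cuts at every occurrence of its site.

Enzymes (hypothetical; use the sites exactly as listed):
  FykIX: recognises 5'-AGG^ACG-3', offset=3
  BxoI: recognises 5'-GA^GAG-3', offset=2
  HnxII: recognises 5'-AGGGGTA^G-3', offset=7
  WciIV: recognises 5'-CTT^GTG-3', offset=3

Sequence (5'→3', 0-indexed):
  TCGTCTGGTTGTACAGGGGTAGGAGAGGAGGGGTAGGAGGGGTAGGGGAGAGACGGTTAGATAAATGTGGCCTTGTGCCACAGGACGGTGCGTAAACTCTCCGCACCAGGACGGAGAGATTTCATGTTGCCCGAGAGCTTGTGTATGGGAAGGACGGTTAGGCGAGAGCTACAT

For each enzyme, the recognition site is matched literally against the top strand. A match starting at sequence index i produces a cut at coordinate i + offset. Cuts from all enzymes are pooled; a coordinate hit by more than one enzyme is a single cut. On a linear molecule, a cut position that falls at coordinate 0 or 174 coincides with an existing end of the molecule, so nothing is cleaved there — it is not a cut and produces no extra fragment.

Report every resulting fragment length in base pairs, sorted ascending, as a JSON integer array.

[3,5,5,6,9,9,10,11,12,13,19,21,25,26]

Site scan:
  FykIX (AGGACG, off=3): starts [81, 107, 150] → cuts [84, 110, 153]
  BxoI (GAGAG, off=2): starts [22, 47, 113, 132, 163] → cuts [24, 49, 115, 134, 165]
  HnxII (AGGGGTAG, off=7): starts [14, 28, 37] → cuts [21, 35, 44]
  WciIV (CTTGTG, off=3): starts [71, 137] → cuts [74, 140]

All cut coordinates (distinct, sorted): [21, 24, 35, 44, 49, 74, 84, 110, 115, 134, 140, 153, 165]

Fragment lengths:
  [0,21): 21 bp
  [21,24): 3 bp
  [24,35): 11 bp
  [35,44): 9 bp
  [44,49): 5 bp
  [49,74): 25 bp
  [74,84): 10 bp
  [84,110): 26 bp
  [110,115): 5 bp
  [115,134): 19 bp
  [134,140): 6 bp
  [140,153): 13 bp
  [153,165): 12 bp
  [165,174): 9 bp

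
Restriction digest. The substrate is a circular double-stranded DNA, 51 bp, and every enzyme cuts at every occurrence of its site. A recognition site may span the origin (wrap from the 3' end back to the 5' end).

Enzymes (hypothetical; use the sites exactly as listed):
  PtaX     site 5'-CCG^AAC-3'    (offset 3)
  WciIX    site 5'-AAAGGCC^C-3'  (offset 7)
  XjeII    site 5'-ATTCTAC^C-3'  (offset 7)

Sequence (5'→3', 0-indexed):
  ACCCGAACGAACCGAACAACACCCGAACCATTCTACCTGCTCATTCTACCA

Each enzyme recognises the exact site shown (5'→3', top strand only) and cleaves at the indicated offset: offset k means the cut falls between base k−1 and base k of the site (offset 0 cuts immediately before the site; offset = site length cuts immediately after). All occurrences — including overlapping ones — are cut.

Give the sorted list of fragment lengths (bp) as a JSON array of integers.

Per-enzyme occurrences:
  PtaX CCGAAC/3: at [2, 11, 22] ⇒ [5, 14, 25]
  WciIX (AAAGGCCC, off=7): no sites
  XjeII ATTCTACC/7: at [29, 42] ⇒ [36, 49]

All cut coordinates (distinct, sorted): [5, 14, 25, 36, 49]

Fragments:
  5→14: 9 bp
  14→25: 11 bp
  25→36: 11 bp
  36→49: 13 bp
  49→5 (wrap): 51-49+5 = 7 bp

[7,9,11,11,13]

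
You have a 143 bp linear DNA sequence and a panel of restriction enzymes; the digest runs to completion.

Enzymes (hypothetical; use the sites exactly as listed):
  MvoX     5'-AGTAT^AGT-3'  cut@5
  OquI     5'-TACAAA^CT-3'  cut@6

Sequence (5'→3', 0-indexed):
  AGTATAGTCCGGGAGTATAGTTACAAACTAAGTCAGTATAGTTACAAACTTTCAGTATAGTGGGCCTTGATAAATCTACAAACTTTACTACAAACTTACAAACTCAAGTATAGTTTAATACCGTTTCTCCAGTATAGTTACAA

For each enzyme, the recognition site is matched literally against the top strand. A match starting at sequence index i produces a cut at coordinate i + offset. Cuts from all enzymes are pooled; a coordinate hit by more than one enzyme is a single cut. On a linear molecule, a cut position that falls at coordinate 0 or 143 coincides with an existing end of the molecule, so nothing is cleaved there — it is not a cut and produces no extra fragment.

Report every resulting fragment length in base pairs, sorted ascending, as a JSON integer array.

[5,8,8,9,9,9,10,12,12,13,24,24]

Site scan:
  MvoX AGTATAGT/5: at [0, 13, 34, 53, 106, 130] ⇒ [5, 18, 39, 58, 111, 135]
  OquI TACAAACT/6: at [21, 42, 76, 88, 96] ⇒ [27, 48, 82, 94, 102]

All cut coordinates (distinct, sorted): [5, 18, 27, 39, 48, 58, 82, 94, 102, 111, 135]

Fragments:
  [0,5): 5 bp
  [5,18): 13 bp
  [18,27): 9 bp
  [27,39): 12 bp
  [39,48): 9 bp
  [48,58): 10 bp
  [58,82): 24 bp
  [82,94): 12 bp
  [94,102): 8 bp
  [102,111): 9 bp
  [111,135): 24 bp
  [135,143): 8 bp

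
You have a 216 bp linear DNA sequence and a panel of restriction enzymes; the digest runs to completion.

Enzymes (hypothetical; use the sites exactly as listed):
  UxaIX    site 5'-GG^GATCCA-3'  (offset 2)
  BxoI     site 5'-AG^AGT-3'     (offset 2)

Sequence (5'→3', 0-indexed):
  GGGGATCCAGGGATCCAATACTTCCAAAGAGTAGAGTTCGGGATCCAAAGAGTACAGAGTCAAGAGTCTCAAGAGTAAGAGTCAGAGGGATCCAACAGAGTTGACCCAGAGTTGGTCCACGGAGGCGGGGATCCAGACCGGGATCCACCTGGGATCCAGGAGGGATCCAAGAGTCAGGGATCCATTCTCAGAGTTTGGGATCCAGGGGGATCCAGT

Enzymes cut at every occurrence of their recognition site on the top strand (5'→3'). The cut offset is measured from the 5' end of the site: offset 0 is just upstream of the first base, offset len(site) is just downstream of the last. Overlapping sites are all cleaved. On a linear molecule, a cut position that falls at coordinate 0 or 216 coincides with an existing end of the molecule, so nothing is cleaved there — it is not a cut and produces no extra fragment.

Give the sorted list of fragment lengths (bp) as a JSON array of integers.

[3,5,6,7,7,7,7,7,8,8,8,9,9,9,10,10,11,11,11,12,13,18,20]

Scan for sites:
  UxaIX GGGATCCA/2: at [1, 9, 39, 86, 127, 139, 150, 161, 176, 196, 206] ⇒ [3, 11, 41, 88, 129, 141, 152, 163, 178, 198, 208]
  BxoI AGAGT/2: at [27, 32, 48, 55, 62, 71, 77, 96, 107, 169, 189] ⇒ [29, 34, 50, 57, 64, 73, 79, 98, 109, 171, 191]

Pooled cuts: [3, 11, 29, 34, 41, 50, 57, 64, 73, 79, 88, 98, 109, 129, 141, 152, 163, 171, 178, 191, 198, 208]

Fragments:
  [0,3): 3 bp
  [3,11): 8 bp
  [11,29): 18 bp
  [29,34): 5 bp
  [34,41): 7 bp
  [41,50): 9 bp
  [50,57): 7 bp
  [57,64): 7 bp
  [64,73): 9 bp
  [73,79): 6 bp
  [79,88): 9 bp
  [88,98): 10 bp
  [98,109): 11 bp
  [109,129): 20 bp
  [129,141): 12 bp
  [141,152): 11 bp
  [152,163): 11 bp
  [163,171): 8 bp
  [171,178): 7 bp
  [178,191): 13 bp
  [191,198): 7 bp
  [198,208): 10 bp
  [208,216): 8 bp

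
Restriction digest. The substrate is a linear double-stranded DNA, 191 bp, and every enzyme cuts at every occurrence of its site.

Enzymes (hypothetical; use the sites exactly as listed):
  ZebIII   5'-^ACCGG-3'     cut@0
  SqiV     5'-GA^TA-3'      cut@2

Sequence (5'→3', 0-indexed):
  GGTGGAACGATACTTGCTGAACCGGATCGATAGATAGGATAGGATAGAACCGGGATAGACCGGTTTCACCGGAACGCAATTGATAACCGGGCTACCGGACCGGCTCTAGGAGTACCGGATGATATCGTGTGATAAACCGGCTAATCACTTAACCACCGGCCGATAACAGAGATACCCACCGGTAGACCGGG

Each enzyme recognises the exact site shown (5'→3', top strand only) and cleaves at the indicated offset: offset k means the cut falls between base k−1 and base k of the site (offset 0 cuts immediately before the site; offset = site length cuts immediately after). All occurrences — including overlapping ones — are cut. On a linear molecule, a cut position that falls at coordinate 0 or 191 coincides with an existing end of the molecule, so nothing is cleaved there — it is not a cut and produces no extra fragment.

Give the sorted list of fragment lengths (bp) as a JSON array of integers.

Site scan:
  ZebIII ACCGG/0: at [20, 48, 58, 67, 85, 93, 98, 113, 135, 154, 177, 185] ⇒ [20, 48, 58, 67, 85, 93, 98, 113, 135, 154, 177, 185]
  SqiV GATA/2: at [8, 28, 32, 37, 42, 53, 81, 120, 130, 161, 170] ⇒ [10, 30, 34, 39, 44, 55, 83, 122, 132, 163, 172]

Pooled cuts: [10, 20, 30, 34, 39, 44, 48, 55, 58, 67, 83, 85, 93, 98, 113, 122, 132, 135, 154, 163, 172, 177, 185]

Fragment lengths:
  [0,10): 10 bp
  [10,20): 10 bp
  [20,30): 10 bp
  [30,34): 4 bp
  [34,39): 5 bp
  [39,44): 5 bp
  [44,48): 4 bp
  [48,55): 7 bp
  [55,58): 3 bp
  [58,67): 9 bp
  [67,83): 16 bp
  [83,85): 2 bp
  [85,93): 8 bp
  [93,98): 5 bp
  [98,113): 15 bp
  [113,122): 9 bp
  [122,132): 10 bp
  [132,135): 3 bp
  [135,154): 19 bp
  [154,163): 9 bp
  [163,172): 9 bp
  [172,177): 5 bp
  [177,185): 8 bp
  [185,191): 6 bp

[2,3,3,4,4,5,5,5,5,6,7,8,8,9,9,9,9,10,10,10,10,15,16,19]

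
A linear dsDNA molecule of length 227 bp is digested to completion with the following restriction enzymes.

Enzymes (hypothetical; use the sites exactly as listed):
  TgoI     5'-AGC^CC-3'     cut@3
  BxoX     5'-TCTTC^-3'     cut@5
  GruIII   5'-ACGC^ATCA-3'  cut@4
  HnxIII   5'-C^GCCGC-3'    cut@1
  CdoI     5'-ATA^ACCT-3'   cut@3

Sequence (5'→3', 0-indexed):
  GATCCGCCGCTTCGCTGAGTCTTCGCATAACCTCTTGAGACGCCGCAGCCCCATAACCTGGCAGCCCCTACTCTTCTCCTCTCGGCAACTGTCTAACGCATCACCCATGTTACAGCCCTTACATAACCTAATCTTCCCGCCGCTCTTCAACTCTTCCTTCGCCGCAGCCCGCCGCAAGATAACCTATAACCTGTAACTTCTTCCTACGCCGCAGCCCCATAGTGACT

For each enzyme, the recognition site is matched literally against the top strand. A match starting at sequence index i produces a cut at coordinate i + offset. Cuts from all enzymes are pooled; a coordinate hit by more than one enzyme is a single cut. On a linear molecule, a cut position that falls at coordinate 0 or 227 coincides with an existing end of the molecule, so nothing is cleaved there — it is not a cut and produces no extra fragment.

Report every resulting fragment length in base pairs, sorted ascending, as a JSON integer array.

[2,2,4,4,5,5,6,7,8,8,8,8,9,10,10,11,11,11,12,12,15,17,19,23]

Per-enzyme occurrences:
  TgoI AGCCC/3: at [46, 62, 113, 165, 212] ⇒ [49, 65, 116, 168, 215]
  BxoX TCTTC/5: at [19, 71, 131, 143, 151, 198] ⇒ [24, 76, 136, 148, 156, 203]
  GruIII ACGCATCA/4: at [95] ⇒ [99]
  HnxIII CGCCGC/1: at [4, 40, 137, 159, 169, 206] ⇒ [5, 41, 138, 160, 170, 207]
  CdoI ATAACCT/3: at [26, 52, 122, 178, 185] ⇒ [29, 55, 125, 181, 188]

All cut coordinates (distinct, sorted): [5, 24, 29, 41, 49, 55, 65, 76, 99, 116, 125, 136, 138, 148, 156, 160, 168, 170, 181, 188, 203, 207, 215]

Fragments:
  [0,5): 5 bp
  [5,24): 19 bp
  [24,29): 5 bp
  [29,41): 12 bp
  [41,49): 8 bp
  [49,55): 6 bp
  [55,65): 10 bp
  [65,76): 11 bp
  [76,99): 23 bp
  [99,116): 17 bp
  [116,125): 9 bp
  [125,136): 11 bp
  [136,138): 2 bp
  [138,148): 10 bp
  [148,156): 8 bp
  [156,160): 4 bp
  [160,168): 8 bp
  [168,170): 2 bp
  [170,181): 11 bp
  [181,188): 7 bp
  [188,203): 15 bp
  [203,207): 4 bp
  [207,215): 8 bp
  [215,227): 12 bp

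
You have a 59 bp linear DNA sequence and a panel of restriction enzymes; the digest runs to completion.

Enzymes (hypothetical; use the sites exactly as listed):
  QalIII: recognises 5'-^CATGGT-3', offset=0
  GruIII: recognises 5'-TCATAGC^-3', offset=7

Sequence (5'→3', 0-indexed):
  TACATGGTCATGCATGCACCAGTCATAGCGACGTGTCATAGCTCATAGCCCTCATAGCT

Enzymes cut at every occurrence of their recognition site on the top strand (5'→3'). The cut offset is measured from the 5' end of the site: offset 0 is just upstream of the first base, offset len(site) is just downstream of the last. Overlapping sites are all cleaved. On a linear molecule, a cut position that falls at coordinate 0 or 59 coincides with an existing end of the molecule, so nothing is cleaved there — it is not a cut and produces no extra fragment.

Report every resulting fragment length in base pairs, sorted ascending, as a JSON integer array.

[1,2,7,9,13,27]

Site scan:
  QalIII CATGGT/0: at [2] ⇒ [2]
  GruIII TCATAGC/7: at [22, 35, 42, 51] ⇒ [29, 42, 49, 58]

All cut coordinates (distinct, sorted): [2, 29, 42, 49, 58]

Fragments:
  [0,2): 2 bp
  [2,29): 27 bp
  [29,42): 13 bp
  [42,49): 7 bp
  [49,58): 9 bp
  [58,59): 1 bp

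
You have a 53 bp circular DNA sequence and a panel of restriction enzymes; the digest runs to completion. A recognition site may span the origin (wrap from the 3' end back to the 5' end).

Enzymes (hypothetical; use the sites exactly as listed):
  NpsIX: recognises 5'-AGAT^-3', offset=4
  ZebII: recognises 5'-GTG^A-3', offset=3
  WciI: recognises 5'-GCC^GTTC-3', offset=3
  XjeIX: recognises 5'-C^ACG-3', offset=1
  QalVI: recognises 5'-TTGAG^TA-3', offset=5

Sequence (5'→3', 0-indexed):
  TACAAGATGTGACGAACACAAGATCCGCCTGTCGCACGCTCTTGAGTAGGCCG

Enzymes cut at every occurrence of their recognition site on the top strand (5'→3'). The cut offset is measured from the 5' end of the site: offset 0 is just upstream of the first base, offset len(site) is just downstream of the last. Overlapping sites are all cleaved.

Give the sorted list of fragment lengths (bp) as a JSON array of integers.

Per-enzyme occurrences:
  NpsIX AGAT/4: at [4, 20] ⇒ [8, 24]
  ZebII GTGA/3: at [8] ⇒ [11]
  WciI (GCCGTTC, off=3): no sites
  XjeIX CACG/1: at [34] ⇒ [35]
  QalVI TTGAGTA/5: at [41] ⇒ [46]

Pooled cuts: [8, 11, 24, 35, 46]

Fragments:
  8→11: 3 bp
  11→24: 13 bp
  24→35: 11 bp
  35→46: 11 bp
  46→8 (wrap): 53-46+8 = 15 bp

[3,11,11,13,15]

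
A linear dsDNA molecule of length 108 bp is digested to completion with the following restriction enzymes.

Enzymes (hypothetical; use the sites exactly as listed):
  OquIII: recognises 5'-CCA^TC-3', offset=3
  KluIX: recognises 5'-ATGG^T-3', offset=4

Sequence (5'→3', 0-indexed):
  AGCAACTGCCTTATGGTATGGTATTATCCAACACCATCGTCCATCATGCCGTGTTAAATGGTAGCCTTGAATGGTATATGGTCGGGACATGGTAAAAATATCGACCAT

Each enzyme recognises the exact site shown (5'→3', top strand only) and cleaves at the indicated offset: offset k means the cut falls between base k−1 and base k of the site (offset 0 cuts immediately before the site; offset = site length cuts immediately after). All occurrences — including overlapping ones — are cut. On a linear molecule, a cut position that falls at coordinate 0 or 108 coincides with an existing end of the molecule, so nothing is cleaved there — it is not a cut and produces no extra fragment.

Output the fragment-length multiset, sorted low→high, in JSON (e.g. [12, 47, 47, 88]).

[5,7,7,11,13,15,16,16,18]

Site scan:
  OquIII (CCATC, off=3): starts [33, 40] → cuts [36, 43]
  KluIX (ATGGT, off=4): starts [12, 17, 57, 70, 77, 88] → cuts [16, 21, 61, 74, 81, 92]

Pooled cuts: [16, 21, 36, 43, 61, 74, 81, 92]

Fragments:
  [0,16): 16 bp
  [16,21): 5 bp
  [21,36): 15 bp
  [36,43): 7 bp
  [43,61): 18 bp
  [61,74): 13 bp
  [74,81): 7 bp
  [81,92): 11 bp
  [92,108): 16 bp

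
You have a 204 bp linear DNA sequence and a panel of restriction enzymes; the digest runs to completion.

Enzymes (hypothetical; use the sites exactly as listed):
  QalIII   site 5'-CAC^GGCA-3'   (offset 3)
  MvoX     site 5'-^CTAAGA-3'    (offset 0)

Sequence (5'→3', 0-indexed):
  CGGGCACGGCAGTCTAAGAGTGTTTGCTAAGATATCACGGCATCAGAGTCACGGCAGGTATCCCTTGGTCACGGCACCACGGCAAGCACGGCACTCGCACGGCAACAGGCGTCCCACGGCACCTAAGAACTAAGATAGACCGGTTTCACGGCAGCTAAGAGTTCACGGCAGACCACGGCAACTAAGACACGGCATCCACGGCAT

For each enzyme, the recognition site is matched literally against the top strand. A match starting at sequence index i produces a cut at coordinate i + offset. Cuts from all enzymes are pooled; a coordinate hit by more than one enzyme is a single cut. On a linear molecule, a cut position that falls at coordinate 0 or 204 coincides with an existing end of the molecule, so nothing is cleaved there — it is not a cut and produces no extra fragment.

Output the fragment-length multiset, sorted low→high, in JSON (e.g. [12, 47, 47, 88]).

[5,5,5,5,6,7,7,8,9,9,9,10,11,12,12,13,14,17,20,20]

Site scan:
  QalIII (CACGGCA, off=3): starts [4, 35, 49, 69, 77, 86, 97, 114, 146, 163, 173, 187, 196] → cuts [7, 38, 52, 72, 80, 89, 100, 117, 149, 166, 176, 190, 199]
  MvoX (CTAAGA, off=0): starts [13, 26, 122, 129, 154, 181] → cuts [13, 26, 122, 129, 154, 181]

Pooled cuts: [7, 13, 26, 38, 52, 72, 80, 89, 100, 117, 122, 129, 149, 154, 166, 176, 181, 190, 199]

Fragments:
  [0,7): 7 bp
  [7,13): 6 bp
  [13,26): 13 bp
  [26,38): 12 bp
  [38,52): 14 bp
  [52,72): 20 bp
  [72,80): 8 bp
  [80,89): 9 bp
  [89,100): 11 bp
  [100,117): 17 bp
  [117,122): 5 bp
  [122,129): 7 bp
  [129,149): 20 bp
  [149,154): 5 bp
  [154,166): 12 bp
  [166,176): 10 bp
  [176,181): 5 bp
  [181,190): 9 bp
  [190,199): 9 bp
  [199,204): 5 bp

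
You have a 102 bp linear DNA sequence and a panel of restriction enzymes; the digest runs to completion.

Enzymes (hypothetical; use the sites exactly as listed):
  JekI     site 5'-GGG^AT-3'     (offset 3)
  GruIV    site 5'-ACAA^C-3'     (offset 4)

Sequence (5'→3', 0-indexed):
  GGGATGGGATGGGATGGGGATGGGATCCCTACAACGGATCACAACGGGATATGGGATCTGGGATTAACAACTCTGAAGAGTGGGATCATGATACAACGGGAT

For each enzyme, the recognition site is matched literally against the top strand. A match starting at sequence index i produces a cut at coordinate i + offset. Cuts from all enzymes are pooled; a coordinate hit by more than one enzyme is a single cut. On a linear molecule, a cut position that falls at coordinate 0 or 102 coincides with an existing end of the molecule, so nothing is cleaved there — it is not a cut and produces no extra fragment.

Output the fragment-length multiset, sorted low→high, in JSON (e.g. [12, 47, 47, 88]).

[2,3,4,4,5,5,5,6,7,7,8,10,10,12,14]

Site scan:
  JekI GGGAT/3: at [0, 5, 10, 16, 21, 45, 52, 59, 81, 97] ⇒ [3, 8, 13, 19, 24, 48, 55, 62, 84, 100]
  GruIV ACAAC/4: at [30, 40, 66, 92] ⇒ [34, 44, 70, 96]

All cut coordinates (distinct, sorted): [3, 8, 13, 19, 24, 34, 44, 48, 55, 62, 70, 84, 96, 100]

Fragments:
  [0,3): 3 bp
  [3,8): 5 bp
  [8,13): 5 bp
  [13,19): 6 bp
  [19,24): 5 bp
  [24,34): 10 bp
  [34,44): 10 bp
  [44,48): 4 bp
  [48,55): 7 bp
  [55,62): 7 bp
  [62,70): 8 bp
  [70,84): 14 bp
  [84,96): 12 bp
  [96,100): 4 bp
  [100,102): 2 bp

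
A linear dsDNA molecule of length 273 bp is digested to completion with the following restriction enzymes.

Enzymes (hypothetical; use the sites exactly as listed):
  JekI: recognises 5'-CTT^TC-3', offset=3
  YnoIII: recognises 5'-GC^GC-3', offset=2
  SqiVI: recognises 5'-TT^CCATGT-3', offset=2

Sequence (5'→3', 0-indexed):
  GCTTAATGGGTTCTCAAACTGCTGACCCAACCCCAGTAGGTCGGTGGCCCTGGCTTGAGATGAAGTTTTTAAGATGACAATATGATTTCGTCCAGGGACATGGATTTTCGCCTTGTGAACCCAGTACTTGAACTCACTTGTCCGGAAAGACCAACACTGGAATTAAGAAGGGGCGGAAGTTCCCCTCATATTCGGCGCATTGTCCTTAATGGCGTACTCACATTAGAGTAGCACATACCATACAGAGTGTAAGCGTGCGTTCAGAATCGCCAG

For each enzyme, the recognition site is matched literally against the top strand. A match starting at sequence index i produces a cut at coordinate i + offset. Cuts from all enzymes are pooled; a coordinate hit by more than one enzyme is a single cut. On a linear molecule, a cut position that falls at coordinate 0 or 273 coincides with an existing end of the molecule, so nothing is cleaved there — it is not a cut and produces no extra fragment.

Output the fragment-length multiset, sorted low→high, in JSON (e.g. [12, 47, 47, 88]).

[77,196]

Per-enzyme occurrences:
  JekI (CTTTC, off=3): no sites
  YnoIII (GCGC, off=2): starts [194] → cuts [196]
  SqiVI (TTCCATGT, off=2): no sites

Pooled cuts: [196]

Fragment lengths:
  [0,196): 196 bp
  [196,273): 77 bp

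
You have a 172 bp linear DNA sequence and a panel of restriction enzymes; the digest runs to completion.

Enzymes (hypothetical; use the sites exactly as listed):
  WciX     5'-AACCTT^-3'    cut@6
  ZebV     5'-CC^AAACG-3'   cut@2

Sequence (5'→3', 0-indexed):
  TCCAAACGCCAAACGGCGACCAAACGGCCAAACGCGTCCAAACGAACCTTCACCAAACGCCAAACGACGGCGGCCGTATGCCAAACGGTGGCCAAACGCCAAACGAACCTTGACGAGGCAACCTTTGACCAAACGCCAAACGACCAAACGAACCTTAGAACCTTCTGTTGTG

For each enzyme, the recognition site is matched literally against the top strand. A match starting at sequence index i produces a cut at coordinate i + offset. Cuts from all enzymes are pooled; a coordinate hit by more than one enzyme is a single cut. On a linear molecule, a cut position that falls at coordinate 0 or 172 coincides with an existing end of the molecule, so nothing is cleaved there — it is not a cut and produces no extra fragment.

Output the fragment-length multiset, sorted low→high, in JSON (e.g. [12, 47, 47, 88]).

Scan for sites:
  WciX (AACCTT, off=6): starts [44, 105, 119, 150, 158] → cuts [50, 111, 125, 156, 164]
  ZebV (CCAAACG, off=2): starts [1, 8, 19, 27, 37, 52, 59, 80, 91, 98, 128, 135, 143] → cuts [3, 10, 21, 29, 39, 54, 61, 82, 93, 100, 130, 137, 145]

Pooled cuts: [3, 10, 21, 29, 39, 50, 54, 61, 82, 93, 100, 111, 125, 130, 137, 145, 156, 164]

Fragment lengths:
  [0,3): 3 bp
  [3,10): 7 bp
  [10,21): 11 bp
  [21,29): 8 bp
  [29,39): 10 bp
  [39,50): 11 bp
  [50,54): 4 bp
  [54,61): 7 bp
  [61,82): 21 bp
  [82,93): 11 bp
  [93,100): 7 bp
  [100,111): 11 bp
  [111,125): 14 bp
  [125,130): 5 bp
  [130,137): 7 bp
  [137,145): 8 bp
  [145,156): 11 bp
  [156,164): 8 bp
  [164,172): 8 bp

[3,4,5,7,7,7,7,8,8,8,8,10,11,11,11,11,11,14,21]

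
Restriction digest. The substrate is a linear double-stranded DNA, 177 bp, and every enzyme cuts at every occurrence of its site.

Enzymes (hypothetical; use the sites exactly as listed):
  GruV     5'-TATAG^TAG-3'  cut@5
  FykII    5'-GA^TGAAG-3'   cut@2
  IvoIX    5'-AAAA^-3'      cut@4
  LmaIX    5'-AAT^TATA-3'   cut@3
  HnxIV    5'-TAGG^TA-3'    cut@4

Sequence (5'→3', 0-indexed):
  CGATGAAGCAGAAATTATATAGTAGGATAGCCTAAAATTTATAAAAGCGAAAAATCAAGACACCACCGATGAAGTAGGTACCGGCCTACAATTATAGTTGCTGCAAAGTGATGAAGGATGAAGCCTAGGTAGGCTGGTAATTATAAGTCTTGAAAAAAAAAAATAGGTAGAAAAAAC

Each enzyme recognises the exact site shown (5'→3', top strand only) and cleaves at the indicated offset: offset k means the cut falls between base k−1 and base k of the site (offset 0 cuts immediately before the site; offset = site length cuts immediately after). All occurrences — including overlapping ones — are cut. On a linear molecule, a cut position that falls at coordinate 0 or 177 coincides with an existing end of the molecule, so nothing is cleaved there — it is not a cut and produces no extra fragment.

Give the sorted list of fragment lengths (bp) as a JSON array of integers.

[1,1,1,1,1,1,1,1,1,1,1,3,4,7,7,7,7,9,9,11,12,12,14,15,15,15,19]

Per-enzyme occurrences:
  GruV TATAGTAG/5: at [17] ⇒ [22]
  FykII GATGAAG/2: at [1, 67, 109, 116] ⇒ [3, 69, 111, 118]
  IvoIX AAAA/4: at [33, 42, 49, 50, 152, 153, 154, 155, 156, 157, 158, 159, 170, 171, 172] ⇒ [37, 46, 53, 54, 156, 157, 158, 159, 160, 161, 162, 163, 174, 175, 176]
  LmaIX AATTATA/3: at [12, 89, 138] ⇒ [15, 92, 141]
  HnxIV TAGGTA/4: at [74, 125, 163] ⇒ [78, 129, 167]

All cut coordinates (distinct, sorted): [3, 15, 22, 37, 46, 53, 54, 69, 78, 92, 111, 118, 129, 141, 156, 157, 158, 159, 160, 161, 162, 163, 167, 174, 175, 176]

Fragments:
  [0,3): 3 bp
  [3,15): 12 bp
  [15,22): 7 bp
  [22,37): 15 bp
  [37,46): 9 bp
  [46,53): 7 bp
  [53,54): 1 bp
  [54,69): 15 bp
  [69,78): 9 bp
  [78,92): 14 bp
  [92,111): 19 bp
  [111,118): 7 bp
  [118,129): 11 bp
  [129,141): 12 bp
  [141,156): 15 bp
  [156,157): 1 bp
  [157,158): 1 bp
  [158,159): 1 bp
  [159,160): 1 bp
  [160,161): 1 bp
  [161,162): 1 bp
  [162,163): 1 bp
  [163,167): 4 bp
  [167,174): 7 bp
  [174,175): 1 bp
  [175,176): 1 bp
  [176,177): 1 bp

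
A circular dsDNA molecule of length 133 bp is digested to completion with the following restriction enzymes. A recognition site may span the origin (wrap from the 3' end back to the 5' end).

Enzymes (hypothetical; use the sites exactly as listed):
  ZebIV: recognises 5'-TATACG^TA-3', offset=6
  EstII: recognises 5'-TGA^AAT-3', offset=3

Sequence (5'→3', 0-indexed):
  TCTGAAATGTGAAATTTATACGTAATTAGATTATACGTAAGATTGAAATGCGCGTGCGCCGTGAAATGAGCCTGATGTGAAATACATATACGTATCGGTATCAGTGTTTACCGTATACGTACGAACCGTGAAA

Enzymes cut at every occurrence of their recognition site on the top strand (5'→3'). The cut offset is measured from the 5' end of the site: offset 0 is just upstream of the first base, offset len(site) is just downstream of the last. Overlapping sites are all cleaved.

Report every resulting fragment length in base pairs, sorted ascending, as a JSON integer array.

Site scan:
  ZebIV TATACGTA/6: at [16, 31, 86, 113] ⇒ [22, 37, 92, 119]
  EstII TGAAAT/3: at [2, 9, 43, 61, 77, 128] ⇒ [5, 12, 46, 64, 80, 131]

Pooled cuts: [5, 12, 22, 37, 46, 64, 80, 92, 119, 131]

Fragment lengths:
  5→12: 7 bp
  12→22: 10 bp
  22→37: 15 bp
  37→46: 9 bp
  46→64: 18 bp
  64→80: 16 bp
  80→92: 12 bp
  92→119: 27 bp
  119→131: 12 bp
  131→5 (wrap): 133-131+5 = 7 bp

[7,7,9,10,12,12,15,16,18,27]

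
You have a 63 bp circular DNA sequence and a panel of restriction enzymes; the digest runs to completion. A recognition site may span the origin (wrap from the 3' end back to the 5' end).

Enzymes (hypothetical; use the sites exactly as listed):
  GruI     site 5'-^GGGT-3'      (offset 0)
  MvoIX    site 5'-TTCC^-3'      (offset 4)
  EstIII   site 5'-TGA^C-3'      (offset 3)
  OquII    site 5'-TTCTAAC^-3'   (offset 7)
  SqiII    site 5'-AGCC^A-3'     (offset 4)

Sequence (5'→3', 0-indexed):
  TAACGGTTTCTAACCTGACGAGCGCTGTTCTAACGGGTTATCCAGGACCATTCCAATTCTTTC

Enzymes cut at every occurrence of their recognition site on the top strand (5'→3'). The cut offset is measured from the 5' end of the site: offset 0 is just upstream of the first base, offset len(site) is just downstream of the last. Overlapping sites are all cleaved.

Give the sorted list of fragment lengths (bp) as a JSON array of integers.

[4,10,13,16,20]

Per-enzyme occurrences:
  GruI GGGT/0: at [34] ⇒ [34]
  MvoIX TTCC/4: at [50] ⇒ [54]
  EstIII TGAC/3: at [15] ⇒ [18]
  OquII TTCTAAC/7: at [7, 27, 60] ⇒ [4, 14, 34]
  SqiII (AGCCA, off=4): no sites

Pooled cuts: [4, 14, 18, 34, 54]

Fragments:
  4→14: 10 bp
  14→18: 4 bp
  18→34: 16 bp
  34→54: 20 bp
  54→4 (wrap): 63-54+4 = 13 bp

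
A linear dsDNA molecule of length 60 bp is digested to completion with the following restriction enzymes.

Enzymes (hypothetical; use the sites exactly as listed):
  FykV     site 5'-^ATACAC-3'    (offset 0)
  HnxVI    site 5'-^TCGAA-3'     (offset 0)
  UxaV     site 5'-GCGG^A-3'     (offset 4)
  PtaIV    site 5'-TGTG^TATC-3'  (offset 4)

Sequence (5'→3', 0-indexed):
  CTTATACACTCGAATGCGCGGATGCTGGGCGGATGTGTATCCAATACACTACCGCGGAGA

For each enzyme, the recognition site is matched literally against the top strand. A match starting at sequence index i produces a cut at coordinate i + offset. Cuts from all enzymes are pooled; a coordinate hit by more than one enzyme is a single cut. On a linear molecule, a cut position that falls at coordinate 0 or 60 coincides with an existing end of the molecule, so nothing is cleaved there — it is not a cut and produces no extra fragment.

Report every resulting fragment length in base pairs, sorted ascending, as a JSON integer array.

Per-enzyme occurrences:
  FykV (ATACAC, off=0): starts [3, 43] → cuts [3, 43]
  HnxVI (TCGAA, off=0): starts [9] → cuts [9]
  UxaV (GCGGA, off=4): starts [17, 28, 53] → cuts [21, 32, 57]
  PtaIV (TGTGTATC, off=4): starts [33] → cuts [37]

All cut coordinates (distinct, sorted): [3, 9, 21, 32, 37, 43, 57]

Fragment lengths:
  [0,3): 3 bp
  [3,9): 6 bp
  [9,21): 12 bp
  [21,32): 11 bp
  [32,37): 5 bp
  [37,43): 6 bp
  [43,57): 14 bp
  [57,60): 3 bp

[3,3,5,6,6,11,12,14]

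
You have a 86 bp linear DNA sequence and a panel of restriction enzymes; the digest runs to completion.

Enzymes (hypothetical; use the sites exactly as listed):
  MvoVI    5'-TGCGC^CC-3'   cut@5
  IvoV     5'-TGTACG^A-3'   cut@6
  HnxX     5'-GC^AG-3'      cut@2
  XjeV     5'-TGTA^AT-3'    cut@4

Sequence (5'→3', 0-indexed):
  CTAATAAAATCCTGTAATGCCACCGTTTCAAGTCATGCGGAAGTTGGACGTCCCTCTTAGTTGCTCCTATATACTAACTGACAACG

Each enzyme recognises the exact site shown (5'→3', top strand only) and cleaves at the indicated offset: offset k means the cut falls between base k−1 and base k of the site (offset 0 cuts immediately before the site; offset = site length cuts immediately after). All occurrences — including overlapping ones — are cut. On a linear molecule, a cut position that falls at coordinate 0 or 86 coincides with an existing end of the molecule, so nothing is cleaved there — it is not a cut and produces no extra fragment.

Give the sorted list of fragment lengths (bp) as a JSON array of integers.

Per-enzyme occurrences:
  MvoVI (TGCGCCC, off=5): no sites
  IvoV (TGTACGA, off=6): no sites
  HnxX (GCAG, off=2): no sites
  XjeV TGTAAT/4: at [12] ⇒ [16]

All cut coordinates (distinct, sorted): [16]

Fragment lengths:
  [0,16): 16 bp
  [16,86): 70 bp

[16,70]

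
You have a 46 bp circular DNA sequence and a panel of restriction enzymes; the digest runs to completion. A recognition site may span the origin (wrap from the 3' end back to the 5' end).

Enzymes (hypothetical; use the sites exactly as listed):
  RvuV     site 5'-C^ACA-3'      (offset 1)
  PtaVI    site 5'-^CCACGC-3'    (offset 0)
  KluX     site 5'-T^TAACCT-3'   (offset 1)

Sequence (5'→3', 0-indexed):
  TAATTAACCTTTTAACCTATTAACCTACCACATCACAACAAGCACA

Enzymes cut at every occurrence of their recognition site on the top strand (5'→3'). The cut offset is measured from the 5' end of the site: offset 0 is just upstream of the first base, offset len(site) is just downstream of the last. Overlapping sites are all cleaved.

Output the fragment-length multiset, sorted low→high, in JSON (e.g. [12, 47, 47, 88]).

[5,7,8,8,9,9]

Per-enzyme occurrences:
  RvuV CACA/1: at [28, 33, 42] ⇒ [29, 34, 43]
  PtaVI (CCACGC, off=0): no sites
  KluX TTAACCT/1: at [3, 11, 19] ⇒ [4, 12, 20]

Pooled cuts: [4, 12, 20, 29, 34, 43]

Fragments:
  4→12: 8 bp
  12→20: 8 bp
  20→29: 9 bp
  29→34: 5 bp
  34→43: 9 bp
  43→4 (wrap): 46-43+4 = 7 bp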